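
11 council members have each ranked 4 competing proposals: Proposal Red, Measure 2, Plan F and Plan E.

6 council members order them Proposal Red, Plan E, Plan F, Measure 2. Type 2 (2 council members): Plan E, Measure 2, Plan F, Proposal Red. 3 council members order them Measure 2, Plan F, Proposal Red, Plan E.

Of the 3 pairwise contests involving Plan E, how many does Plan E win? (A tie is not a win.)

Plan E against each rival (11 council members):
Plan E–Proposal Red: Proposal Red 9–2.
Plan E vs Measure 2: Plan E, 8–3.
Plan E vs Plan F: Plan E, 8–3.
Plan E beats Measure 2, Plan F; loses to Proposal Red — 2 pairwise wins.

2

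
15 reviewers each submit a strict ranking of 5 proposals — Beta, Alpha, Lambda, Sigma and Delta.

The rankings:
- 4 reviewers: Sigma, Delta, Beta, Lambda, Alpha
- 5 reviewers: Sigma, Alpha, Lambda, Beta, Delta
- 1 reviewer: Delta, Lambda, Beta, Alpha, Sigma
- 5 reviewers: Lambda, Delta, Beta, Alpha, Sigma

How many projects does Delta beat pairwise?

2

Delta against each rival (15 reviewers):
Delta vs Beta: Delta wins 10–5.
Delta vs Alpha: Delta wins 10–5.
Delta vs Lambda: Lambda, 10–5.
Delta vs Sigma: 1+5 = 6 for Delta, 9 for Sigma — Sigma by 9–6.
Delta beats Beta, Alpha; loses to Lambda, Sigma — 2 pairwise wins.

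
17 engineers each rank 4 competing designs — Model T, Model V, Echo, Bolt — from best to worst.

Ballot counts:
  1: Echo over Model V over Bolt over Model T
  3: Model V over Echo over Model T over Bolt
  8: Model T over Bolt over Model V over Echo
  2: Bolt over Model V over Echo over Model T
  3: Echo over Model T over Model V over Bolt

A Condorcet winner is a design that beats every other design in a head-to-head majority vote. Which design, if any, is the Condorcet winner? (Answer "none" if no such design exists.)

Head-to-head results (17 engineers):
Model T vs Model V: 11 to 6, Model T.
Model T vs Echo: 8 for Model T, 9 for Echo — Echo by 9–8.
Model T vs Bolt: Model T is ranked higher on 3+8+3 = 14 ballots, Bolt on 3. Model T wins 14–3.
Model V vs Echo: 13 to 4, Model V.
Model V vs Bolt: Model V preferred on 1+3+3 = 7 ballots; Bolt wins 10–7.
Echo vs Bolt: Echo preferred on 1+3+3 = 7 ballots; Bolt wins 10–7.
Each design drops at least one matchup (Model T loses to Echo; Model V loses to Model T; Echo loses to Model V; Bolt loses to Model T); the cycle Model T → Model V → Echo → Model T rules out a Condorcet winner.

none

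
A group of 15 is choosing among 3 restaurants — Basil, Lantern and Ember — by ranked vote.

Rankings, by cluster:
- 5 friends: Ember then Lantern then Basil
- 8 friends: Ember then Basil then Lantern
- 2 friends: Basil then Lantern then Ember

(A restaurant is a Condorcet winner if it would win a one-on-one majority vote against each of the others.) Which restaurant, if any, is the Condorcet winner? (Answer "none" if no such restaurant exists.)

Head-to-head results (15 friends):
Basil vs Lantern: Basil preferred on 8+2 = 10 ballots; Basil wins 10–5.
Basil vs Ember: Basil is ranked higher on 2 ballots, Ember on 13. Ember wins 13–2.
Lantern vs Ember: Lantern is ranked higher on 2 ballots, Ember on 13. Ember wins 13–2.
Only Ember has no losses; Ember is the Condorcet winner.

Ember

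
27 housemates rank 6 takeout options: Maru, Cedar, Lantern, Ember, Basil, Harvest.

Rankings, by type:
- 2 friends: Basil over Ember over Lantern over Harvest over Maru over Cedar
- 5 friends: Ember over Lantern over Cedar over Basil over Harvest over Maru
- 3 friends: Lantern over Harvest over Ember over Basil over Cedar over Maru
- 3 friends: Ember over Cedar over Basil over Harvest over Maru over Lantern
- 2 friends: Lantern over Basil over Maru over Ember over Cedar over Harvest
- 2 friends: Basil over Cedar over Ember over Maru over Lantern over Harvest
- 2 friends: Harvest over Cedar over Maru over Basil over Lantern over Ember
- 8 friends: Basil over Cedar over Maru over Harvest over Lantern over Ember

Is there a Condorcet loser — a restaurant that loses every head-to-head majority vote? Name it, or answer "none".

Pairwise majorities:
Maru–Cedar: Cedar 23–4.
Maru vs Lantern: Maru wins 15–12.
Maru vs Ember: Maru preferred on 2+2+8 = 12 ballots; Ember wins 15–12.
Maru vs Basil: Maru preferred on 2 ballots; Basil wins 25–2.
Maru vs Harvest: Harvest wins 15–12.
Cedar vs Lantern: Cedar, 15–12.
Cedar vs Ember: Ember wins 15–12.
Cedar vs Basil: 10 to 17, Basil.
Cedar–Harvest: Cedar 20–7.
Lantern vs Ember: Lantern is ranked higher on 3+2+2+8 = 15 ballots, Ember on 12. Lantern wins 15–12.
Lantern vs Basil: 10 to 17, Basil.
Lantern vs Harvest: Lantern is ranked higher on 2+5+3+2+2 = 14 ballots, Harvest on 13. Lantern wins 14–13.
Ember vs Basil: Ember is ranked higher on 5+3+3 = 11 ballots, Basil on 16. Basil wins 16–11.
Ember vs Harvest: Ember preferred on 2+5+3+2+2 = 14 ballots; Ember wins 14–13.
Basil–Harvest: Basil 22–5.
Every restaurant wins at least one matchup (Maru beats Lantern; Cedar beats Maru; Lantern beats Ember; Ember beats Maru; Basil beats Maru; Harvest beats Maru), so there is no Condorcet loser.

none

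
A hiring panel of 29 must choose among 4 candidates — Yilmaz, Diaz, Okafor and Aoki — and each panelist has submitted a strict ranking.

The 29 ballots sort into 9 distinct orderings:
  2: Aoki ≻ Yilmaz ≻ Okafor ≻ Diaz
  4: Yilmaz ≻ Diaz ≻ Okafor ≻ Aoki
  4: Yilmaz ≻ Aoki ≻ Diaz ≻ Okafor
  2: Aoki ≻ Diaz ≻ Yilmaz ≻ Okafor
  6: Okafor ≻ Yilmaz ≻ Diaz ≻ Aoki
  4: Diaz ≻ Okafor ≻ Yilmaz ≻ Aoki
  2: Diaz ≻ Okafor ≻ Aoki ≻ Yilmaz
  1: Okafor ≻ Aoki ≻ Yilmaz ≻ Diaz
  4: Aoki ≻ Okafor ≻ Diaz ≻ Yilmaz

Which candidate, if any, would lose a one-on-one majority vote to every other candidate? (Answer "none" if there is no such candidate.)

Head-to-head results (29 committee members):
Yilmaz vs Diaz: 17 to 12, Yilmaz.
Yilmaz vs Okafor: 2+4+4+2 = 12 for Yilmaz, 17 for Okafor — Okafor by 17–12.
Yilmaz vs Aoki: Yilmaz wins 18–11.
Diaz vs Okafor: Diaz, 16–13.
Diaz vs Aoki: Diaz wins 16–13.
Okafor vs Aoki: Okafor wins 17–12.
Aoki loses to every other candidate — it is the Condorcet loser.

Aoki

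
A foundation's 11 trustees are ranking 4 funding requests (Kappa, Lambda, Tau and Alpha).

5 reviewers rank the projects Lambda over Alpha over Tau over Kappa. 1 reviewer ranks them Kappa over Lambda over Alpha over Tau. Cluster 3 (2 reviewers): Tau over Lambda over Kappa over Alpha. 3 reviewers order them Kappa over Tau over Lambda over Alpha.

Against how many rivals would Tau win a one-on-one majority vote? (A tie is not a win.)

Tau against each rival (11 reviewers):
Tau vs Kappa: Tau wins 7–4.
Tau–Lambda: Lambda 6–5.
Tau vs Alpha: 2+3 = 5 for Tau, 6 for Alpha — Alpha by 6–5.
Tau beats Kappa; loses to Lambda, Alpha — 1 pairwise win.

1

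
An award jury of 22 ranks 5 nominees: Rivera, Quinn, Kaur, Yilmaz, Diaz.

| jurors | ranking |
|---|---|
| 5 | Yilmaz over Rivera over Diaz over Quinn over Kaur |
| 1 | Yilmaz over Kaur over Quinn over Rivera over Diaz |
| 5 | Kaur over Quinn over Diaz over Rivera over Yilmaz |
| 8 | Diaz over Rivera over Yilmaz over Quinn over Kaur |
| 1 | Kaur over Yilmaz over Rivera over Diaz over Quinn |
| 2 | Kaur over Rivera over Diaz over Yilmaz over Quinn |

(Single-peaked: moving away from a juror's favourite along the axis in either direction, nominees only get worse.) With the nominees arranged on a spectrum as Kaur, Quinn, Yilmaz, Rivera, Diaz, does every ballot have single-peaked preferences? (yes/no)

Axis positions: Kaur=1, Quinn=2, Yilmaz=3, Rivera=4, Diaz=5.
Type 1 (peak Yilmaz at position 3): ranking walks positions 3-4-5-2-1, expanding outward from the peak — single-peaked.
Type 2: ranking walks positions 3-1-2-4-5; Kaur is ranked above Quinn even though Quinn lies between Kaur and the peak Yilmaz on the axis — preferences dip and rise again. Not single-peaked.
Type 3: ranking walks positions 1-2-5-4-3; Diaz is ranked above Yilmaz even though Yilmaz lies between Diaz and the peak Kaur on the axis — preferences dip and rise again. Not single-peaked.
Type 4 (peak Diaz at position 5): ranking walks positions 5-4-3-2-1, expanding outward from the peak — single-peaked.
Type 5: ranking walks positions 1-3-4-5-2; Yilmaz is ranked above Quinn even though Quinn lies between Yilmaz and the peak Kaur on the axis — preferences dip and rise again. Not single-peaked.
Type 6: ranking walks positions 1-4-5-3-2; Rivera is ranked above Quinn even though Quinn lies between Rivera and the peak Kaur on the axis — preferences dip and rise again. Not single-peaked.
Type 2 violates single-peakedness, so the profile is not single-peaked on this axis.

no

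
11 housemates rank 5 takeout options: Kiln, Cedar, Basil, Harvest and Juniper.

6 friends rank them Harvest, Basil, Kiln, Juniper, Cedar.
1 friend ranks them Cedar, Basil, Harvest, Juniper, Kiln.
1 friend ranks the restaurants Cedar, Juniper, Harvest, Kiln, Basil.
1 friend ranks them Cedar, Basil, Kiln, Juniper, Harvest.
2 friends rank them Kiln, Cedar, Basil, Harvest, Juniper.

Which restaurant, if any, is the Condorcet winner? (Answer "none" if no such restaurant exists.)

Harvest

Check each pair by majority over 11 ballots:
Kiln vs Cedar: Kiln wins 8–3.
Kiln vs Basil: Basil wins 8–3.
Kiln vs Harvest: Harvest, 8–3.
Kiln–Juniper: Kiln 9–2.
Cedar vs Basil: Basil wins 6–5.
Cedar vs Harvest: Harvest, 6–5.
Cedar vs Juniper: Juniper, 6–5.
Basil vs Harvest: Harvest, 7–4.
Basil vs Juniper: Basil, 10–1.
Harvest vs Juniper: Harvest wins 9–2.
Only Harvest has no losses; Harvest is the Condorcet winner.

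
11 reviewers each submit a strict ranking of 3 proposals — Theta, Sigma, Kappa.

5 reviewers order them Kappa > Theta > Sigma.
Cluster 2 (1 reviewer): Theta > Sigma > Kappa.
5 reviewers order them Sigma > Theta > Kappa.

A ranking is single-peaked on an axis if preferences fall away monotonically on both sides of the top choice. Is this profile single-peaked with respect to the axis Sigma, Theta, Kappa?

yes

Axis positions: Sigma=1, Theta=2, Kappa=3.
Cluster 1 (peak Kappa at position 3): ranking walks positions 3-2-1, expanding outward from the peak — single-peaked.
Cluster 2 (peak Theta at position 2): ranking walks positions 2-1-3, expanding outward from the peak — single-peaked.
Cluster 3 (peak Sigma at position 1): ranking walks positions 1-2-3, expanding outward from the peak — single-peaked.
Every ranking is single-peaked on this axis.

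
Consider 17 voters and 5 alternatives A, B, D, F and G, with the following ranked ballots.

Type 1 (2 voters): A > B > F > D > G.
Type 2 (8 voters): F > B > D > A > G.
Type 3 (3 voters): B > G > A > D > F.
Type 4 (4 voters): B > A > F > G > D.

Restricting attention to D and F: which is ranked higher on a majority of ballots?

F

Ballots ranking D above F: 3.
Ballots ranking F above D: 17 − 3 = 14.
F wins the head-to-head 14–3.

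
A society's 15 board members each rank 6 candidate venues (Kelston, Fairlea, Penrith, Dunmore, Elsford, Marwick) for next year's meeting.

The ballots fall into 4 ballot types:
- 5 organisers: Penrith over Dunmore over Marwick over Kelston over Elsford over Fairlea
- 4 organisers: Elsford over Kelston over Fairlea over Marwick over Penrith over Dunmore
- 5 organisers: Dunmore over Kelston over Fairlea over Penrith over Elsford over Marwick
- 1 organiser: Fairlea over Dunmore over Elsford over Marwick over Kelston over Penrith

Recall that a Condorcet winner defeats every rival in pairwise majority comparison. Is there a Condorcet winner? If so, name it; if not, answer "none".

Pairwise majorities:
Kelston vs Fairlea: Kelston is ranked higher on 5+4+5 = 14 ballots, Fairlea on 1. Kelston wins 14–1.
Kelston vs Penrith: Kelston is ranked higher on 4+5+1 = 10 ballots, Penrith on 5. Kelston wins 10–5.
Kelston vs Dunmore: Kelston is ranked higher on 4 ballots, Dunmore on 11. Dunmore wins 11–4.
Kelston vs Elsford: Kelston preferred on 5+5 = 10 ballots; Kelston wins 10–5.
Kelston vs Marwick: Kelston preferred on 4+5 = 9 ballots; Kelston wins 9–6.
Fairlea vs Penrith: 4+5+1 = 10 for Fairlea, 5 for Penrith — Fairlea by 10–5.
Fairlea vs Dunmore: 4+1 = 5 for Fairlea, 10 for Dunmore — Dunmore by 10–5.
Fairlea vs Elsford: Fairlea preferred on 5+1 = 6 ballots; Elsford wins 9–6.
Fairlea vs Marwick: 4+5+1 = 10 for Fairlea, 5 for Marwick — Fairlea by 10–5.
Penrith vs Dunmore: Penrith is ranked higher on 5+4 = 9 ballots, Dunmore on 6. Penrith wins 9–6.
Penrith vs Elsford: Penrith is ranked higher on 5+5 = 10 ballots, Elsford on 5. Penrith wins 10–5.
Penrith vs Marwick: 5+5 = 10 for Penrith, 5 for Marwick — Penrith by 10–5.
Dunmore vs Elsford: Dunmore is ranked higher on 5+5+1 = 11 ballots, Elsford on 4. Dunmore wins 11–4.
Dunmore vs Marwick: 5+5+1 = 11 for Dunmore, 4 for Marwick — Dunmore by 11–4.
Elsford vs Marwick: 4+5+1 = 10 for Elsford, 5 for Marwick — Elsford by 10–5.
Each city drops at least one matchup (Kelston loses to Dunmore; Fairlea loses to Kelston; Penrith loses to Kelston; Dunmore loses to Penrith; Elsford loses to Kelston; Marwick loses to Kelston); the cycle Kelston → Penrith → Dunmore → Kelston rules out a Condorcet winner.

none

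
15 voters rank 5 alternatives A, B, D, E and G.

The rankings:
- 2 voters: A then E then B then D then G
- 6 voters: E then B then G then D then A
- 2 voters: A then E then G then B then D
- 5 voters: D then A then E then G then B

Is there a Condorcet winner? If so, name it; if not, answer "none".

Head-to-head results (15 voters):
A vs B: A wins 9–6.
A vs D: D, 11–4.
A vs E: A, 9–6.
A–G: A 9–6.
B vs D: B wins 10–5.
B vs E: E, 15–0.
B vs G: B wins 8–7.
D vs E: E, 10–5.
D–G: G 8–7.
E–G: E 15–0.
Each alternative drops at least one matchup (A loses to D; B loses to A; D loses to B; E loses to A; G loses to A); the cycle A beats B beats D beats A rules out a Condorcet winner.

none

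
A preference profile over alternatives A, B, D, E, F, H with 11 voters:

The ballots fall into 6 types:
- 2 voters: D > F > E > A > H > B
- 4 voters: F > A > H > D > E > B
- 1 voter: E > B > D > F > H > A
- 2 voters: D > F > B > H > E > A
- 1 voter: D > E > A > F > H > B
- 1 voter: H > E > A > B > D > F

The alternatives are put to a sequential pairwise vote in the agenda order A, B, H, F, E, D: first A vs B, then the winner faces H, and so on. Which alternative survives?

D

Round 1: A vs B — 8–3, A advances.
Round 2: A vs H — 7–4, A advances.
Round 3: A vs F — 2–9, F advances.
Round 4: F vs E — 8–3, F advances.
Round 5: F vs D — 4–7, D advances.
The agenda winner is D.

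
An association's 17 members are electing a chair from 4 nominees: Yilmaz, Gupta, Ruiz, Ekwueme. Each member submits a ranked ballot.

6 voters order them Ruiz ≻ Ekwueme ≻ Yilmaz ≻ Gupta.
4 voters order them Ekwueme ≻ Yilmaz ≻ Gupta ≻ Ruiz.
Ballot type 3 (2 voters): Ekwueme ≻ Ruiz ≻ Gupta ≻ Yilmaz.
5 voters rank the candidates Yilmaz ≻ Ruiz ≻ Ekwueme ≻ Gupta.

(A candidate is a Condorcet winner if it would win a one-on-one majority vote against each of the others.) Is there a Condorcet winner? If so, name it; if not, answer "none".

Check each pair by majority over 17 ballots:
Yilmaz–Gupta: Yilmaz 15–2.
Yilmaz–Ruiz: Yilmaz 9–8.
Yilmaz vs Ekwueme: Ekwueme, 12–5.
Gupta vs Ruiz: Ruiz, 13–4.
Gupta vs Ekwueme: Ekwueme wins 17–0.
Ruiz vs Ekwueme: Ruiz, 11–6.
Every candidate loses at least once (Yilmaz loses to Ekwueme; Gupta loses to Yilmaz; Ruiz loses to Yilmaz; Ekwueme loses to Ruiz). The majority relation contains the cycle Yilmaz → Ruiz → Ekwueme → Yilmaz, so there is no Condorcet winner.

none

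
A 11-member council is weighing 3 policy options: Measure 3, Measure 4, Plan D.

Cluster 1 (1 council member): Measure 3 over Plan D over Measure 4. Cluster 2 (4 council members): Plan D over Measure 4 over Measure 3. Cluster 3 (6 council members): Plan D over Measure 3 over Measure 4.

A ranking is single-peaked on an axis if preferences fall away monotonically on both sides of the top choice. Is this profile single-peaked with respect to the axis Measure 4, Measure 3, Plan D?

Axis positions: Measure 4=1, Measure 3=2, Plan D=3.
Cluster 1 (peak Measure 3 at position 2): ranking walks positions 2-3-1, expanding outward from the peak — single-peaked.
Cluster 2: ranking walks positions 3-1-2; Measure 4 is ranked above Measure 3 even though Measure 3 lies between Measure 4 and the peak Plan D on the axis — preferences dip and rise again. Not single-peaked.
Cluster 3 (peak Plan D at position 3): ranking walks positions 3-2-1, expanding outward from the peak — single-peaked.
Cluster 2 violates single-peakedness, so the profile is not single-peaked on this axis.

no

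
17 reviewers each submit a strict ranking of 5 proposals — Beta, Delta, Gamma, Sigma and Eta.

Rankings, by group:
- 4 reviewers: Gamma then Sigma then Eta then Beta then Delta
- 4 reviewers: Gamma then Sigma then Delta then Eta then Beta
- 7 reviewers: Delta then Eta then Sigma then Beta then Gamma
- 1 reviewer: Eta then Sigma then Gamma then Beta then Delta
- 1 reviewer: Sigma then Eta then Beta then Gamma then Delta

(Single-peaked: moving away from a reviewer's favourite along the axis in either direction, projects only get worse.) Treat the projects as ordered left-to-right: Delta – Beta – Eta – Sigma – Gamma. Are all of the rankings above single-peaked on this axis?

Axis positions: Delta=1, Beta=2, Eta=3, Sigma=4, Gamma=5.
Group 1 (peak Gamma at position 5): ranking walks positions 5-4-3-2-1, expanding outward from the peak — single-peaked.
Group 2: ranking walks positions 5-4-1-3-2; Delta is ranked above Eta even though Eta lies between Delta and the peak Gamma on the axis — preferences dip and rise again. Not single-peaked.
Group 3: ranking walks positions 1-3-4-2-5; Eta is ranked above Beta even though Beta lies between Eta and the peak Delta on the axis — preferences dip and rise again. Not single-peaked.
Group 4 (peak Eta at position 3): ranking walks positions 3-4-5-2-1, expanding outward from the peak — single-peaked.
Group 5 (peak Sigma at position 4): ranking walks positions 4-3-2-5-1, expanding outward from the peak — single-peaked.
Group 2 violates single-peakedness, so the profile is not single-peaked on this axis.

no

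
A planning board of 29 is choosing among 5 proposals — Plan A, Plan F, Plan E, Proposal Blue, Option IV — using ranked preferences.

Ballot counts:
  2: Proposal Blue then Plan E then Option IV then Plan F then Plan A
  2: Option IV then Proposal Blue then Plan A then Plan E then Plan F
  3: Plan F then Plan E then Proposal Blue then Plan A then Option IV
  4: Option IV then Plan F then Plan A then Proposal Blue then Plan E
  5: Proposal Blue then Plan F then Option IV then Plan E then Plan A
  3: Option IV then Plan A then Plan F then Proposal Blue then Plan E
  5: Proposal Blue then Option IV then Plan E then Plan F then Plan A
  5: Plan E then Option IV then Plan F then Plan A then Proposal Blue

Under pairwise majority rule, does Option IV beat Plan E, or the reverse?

Option IV

Ballots ranking Option IV above Plan E: 2 + 4 + 5 + 3 + 5 = 19.
Ballots ranking Plan E above Option IV: 29 − 19 = 10.
Option IV wins the head-to-head 19–10.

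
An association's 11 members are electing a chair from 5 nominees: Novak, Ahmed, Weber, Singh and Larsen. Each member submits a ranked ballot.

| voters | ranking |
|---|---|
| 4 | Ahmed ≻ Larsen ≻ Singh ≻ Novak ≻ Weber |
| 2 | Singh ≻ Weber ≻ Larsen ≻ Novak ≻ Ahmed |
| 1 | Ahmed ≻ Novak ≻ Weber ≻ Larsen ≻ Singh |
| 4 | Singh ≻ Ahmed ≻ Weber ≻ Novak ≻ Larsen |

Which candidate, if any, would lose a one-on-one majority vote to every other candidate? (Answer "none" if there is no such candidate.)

Head-to-head results (11 voters):
Novak–Ahmed: Ahmed 9–2.
Novak–Weber: Weber 6–5.
Novak vs Singh: 1 to 10, Singh.
Novak vs Larsen: 5 to 6, Larsen.
Ahmed vs Weber: Ahmed preferred on 4+1+4 = 9 ballots; Ahmed wins 9–2.
Ahmed vs Singh: 5 to 6, Singh.
Ahmed vs Larsen: Ahmed, 9–2.
Weber vs Singh: 1 for Weber, 10 for Singh — Singh by 10–1.
Weber vs Larsen: Weber wins 7–4.
Singh vs Larsen: 2+4 = 6 for Singh, 5 for Larsen — Singh by 6–5.
Only Novak has no wins; Novak is the Condorcet loser.

Novak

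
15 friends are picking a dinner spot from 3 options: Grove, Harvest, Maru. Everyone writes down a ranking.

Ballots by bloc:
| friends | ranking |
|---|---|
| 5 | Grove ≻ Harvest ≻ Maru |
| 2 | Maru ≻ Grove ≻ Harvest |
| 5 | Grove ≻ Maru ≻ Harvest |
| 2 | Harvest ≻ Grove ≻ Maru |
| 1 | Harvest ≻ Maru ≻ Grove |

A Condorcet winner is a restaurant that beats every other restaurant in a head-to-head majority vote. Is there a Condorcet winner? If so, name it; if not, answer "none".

Head-to-head results (15 friends):
Grove vs Harvest: Grove, 12–3.
Grove vs Maru: Grove, 12–3.
Harvest–Maru: Harvest 8–7.
Grove wins every pairwise contest, so Grove is the Condorcet winner.

Grove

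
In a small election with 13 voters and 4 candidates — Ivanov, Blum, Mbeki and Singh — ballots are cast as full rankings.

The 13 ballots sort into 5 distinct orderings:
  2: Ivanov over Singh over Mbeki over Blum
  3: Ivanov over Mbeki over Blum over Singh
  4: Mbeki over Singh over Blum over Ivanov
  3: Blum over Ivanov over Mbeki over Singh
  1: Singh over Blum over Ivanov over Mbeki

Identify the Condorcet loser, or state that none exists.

Head-to-head results (13 voters):
Ivanov vs Blum: Blum wins 8–5.
Ivanov vs Mbeki: Ivanov, 9–4.
Ivanov–Singh: Ivanov 8–5.
Blum vs Mbeki: Blum preferred on 3+1 = 4 ballots; Mbeki wins 9–4.
Blum vs Singh: Singh wins 7–6.
Mbeki vs Singh: Mbeki preferred on 3+4+3 = 10 ballots; Mbeki wins 10–3.
Each candidate has at least one pairwise win (Ivanov beats Mbeki; Blum beats Ivanov; Mbeki beats Blum; Singh beats Blum) — no Condorcet loser.

none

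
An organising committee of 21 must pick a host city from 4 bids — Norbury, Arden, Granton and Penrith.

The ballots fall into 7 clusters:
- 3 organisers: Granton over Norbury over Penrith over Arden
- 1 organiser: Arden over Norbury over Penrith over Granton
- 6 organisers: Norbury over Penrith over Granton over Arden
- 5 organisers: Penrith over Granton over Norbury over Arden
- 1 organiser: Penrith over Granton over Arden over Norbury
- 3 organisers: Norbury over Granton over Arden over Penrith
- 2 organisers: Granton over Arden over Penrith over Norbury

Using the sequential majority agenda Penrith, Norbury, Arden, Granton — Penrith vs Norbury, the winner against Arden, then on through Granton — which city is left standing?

Granton

Round 1: Penrith vs Norbury — 8–13, Norbury advances.
Round 2: Norbury vs Arden — 17–4, Norbury advances.
Round 3: Norbury vs Granton — 10–11, Granton advances.
Granton survives the agenda.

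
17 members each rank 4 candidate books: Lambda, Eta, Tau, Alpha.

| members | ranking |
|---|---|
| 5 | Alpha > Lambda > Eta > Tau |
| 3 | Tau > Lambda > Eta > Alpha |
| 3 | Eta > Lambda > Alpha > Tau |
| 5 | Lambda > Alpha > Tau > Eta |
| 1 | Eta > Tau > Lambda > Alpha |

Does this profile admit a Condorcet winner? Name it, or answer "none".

Head-to-head results (17 members):
Lambda–Eta: Lambda 13–4.
Lambda vs Tau: Lambda wins 13–4.
Lambda–Alpha: Lambda 12–5.
Eta vs Tau: Eta, 9–8.
Eta–Alpha: Alpha 10–7.
Tau vs Alpha: Alpha wins 13–4.
Lambda defeats every rival head-to-head and is the Condorcet winner.

Lambda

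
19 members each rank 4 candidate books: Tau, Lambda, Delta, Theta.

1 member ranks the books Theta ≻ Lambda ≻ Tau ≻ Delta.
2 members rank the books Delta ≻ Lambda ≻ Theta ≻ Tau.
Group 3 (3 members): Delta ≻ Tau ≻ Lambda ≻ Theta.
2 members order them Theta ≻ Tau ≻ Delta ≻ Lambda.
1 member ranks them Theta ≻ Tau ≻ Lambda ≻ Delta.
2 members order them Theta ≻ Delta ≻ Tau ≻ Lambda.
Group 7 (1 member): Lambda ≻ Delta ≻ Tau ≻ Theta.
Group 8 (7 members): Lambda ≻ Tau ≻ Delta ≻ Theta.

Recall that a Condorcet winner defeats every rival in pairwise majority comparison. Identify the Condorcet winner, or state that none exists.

Lambda

Pairwise majorities:
Tau vs Lambda: 8 to 11, Lambda.
Tau vs Delta: 1+2+1+7 = 11 for Tau, 8 for Delta — Tau by 11–8.
Tau vs Theta: Tau preferred on 3+1+7 = 11 ballots; Tau wins 11–8.
Lambda vs Delta: 1+1+1+7 = 10 for Lambda, 9 for Delta — Lambda by 10–9.
Lambda vs Theta: 2+3+1+7 = 13 for Lambda, 6 for Theta — Lambda by 13–6.
Delta vs Theta: 2+3+1+7 = 13 for Delta, 6 for Theta — Delta by 13–6.
Lambda beats each of Tau, Delta, Theta — Lambda is the Condorcet winner.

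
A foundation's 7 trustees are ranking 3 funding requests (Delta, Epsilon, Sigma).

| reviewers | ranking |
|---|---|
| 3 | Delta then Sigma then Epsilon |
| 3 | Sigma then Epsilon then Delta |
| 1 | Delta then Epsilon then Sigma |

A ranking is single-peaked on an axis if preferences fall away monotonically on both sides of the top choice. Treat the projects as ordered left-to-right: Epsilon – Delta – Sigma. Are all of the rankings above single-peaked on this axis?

Axis positions: Epsilon=1, Delta=2, Sigma=3.
Group 1 (peak Delta at position 2): ranking walks positions 2-3-1, expanding outward from the peak — single-peaked.
Group 2: ranking walks positions 3-1-2; Epsilon is ranked above Delta even though Delta lies between Epsilon and the peak Sigma on the axis — preferences dip and rise again. Not single-peaked.
Group 3 (peak Delta at position 2): ranking walks positions 2-1-3, expanding outward from the peak — single-peaked.
Group 2 violates single-peakedness, so the profile is not single-peaked on this axis.

no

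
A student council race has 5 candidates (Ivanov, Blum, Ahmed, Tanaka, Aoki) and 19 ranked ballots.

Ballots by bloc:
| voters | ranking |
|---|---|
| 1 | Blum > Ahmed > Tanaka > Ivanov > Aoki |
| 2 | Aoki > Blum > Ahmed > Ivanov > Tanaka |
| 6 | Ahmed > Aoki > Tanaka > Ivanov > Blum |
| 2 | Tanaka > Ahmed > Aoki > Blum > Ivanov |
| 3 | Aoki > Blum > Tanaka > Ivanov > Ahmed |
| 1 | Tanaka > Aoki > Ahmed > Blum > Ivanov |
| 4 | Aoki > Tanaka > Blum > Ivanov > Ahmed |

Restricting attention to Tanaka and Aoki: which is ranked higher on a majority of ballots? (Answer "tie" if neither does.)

Ballots ranking Tanaka above Aoki: 1 + 2 + 1 = 4.
Ballots ranking Aoki above Tanaka: 19 − 4 = 15.
Aoki wins the head-to-head 15–4.

Aoki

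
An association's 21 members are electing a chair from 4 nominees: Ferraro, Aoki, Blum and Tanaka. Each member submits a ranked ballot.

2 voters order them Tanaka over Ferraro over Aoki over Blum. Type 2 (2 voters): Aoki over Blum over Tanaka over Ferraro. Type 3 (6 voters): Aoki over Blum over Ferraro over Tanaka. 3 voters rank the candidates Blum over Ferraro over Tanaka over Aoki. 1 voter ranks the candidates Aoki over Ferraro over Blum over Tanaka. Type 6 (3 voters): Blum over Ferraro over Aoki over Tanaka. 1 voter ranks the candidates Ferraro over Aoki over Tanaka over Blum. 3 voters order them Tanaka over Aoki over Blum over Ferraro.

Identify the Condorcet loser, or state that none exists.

Head-to-head results (21 voters):
Ferraro vs Aoki: 9 to 12, Aoki.
Ferraro vs Blum: Ferraro is ranked higher on 2+1+1 = 4 ballots, Blum on 17. Blum wins 17–4.
Ferraro vs Tanaka: Ferraro preferred on 6+3+1+3+1 = 14 ballots; Ferraro wins 14–7.
Aoki vs Blum: Aoki wins 15–6.
Aoki vs Tanaka: Aoki is ranked higher on 2+6+1+3+1 = 13 ballots, Tanaka on 8. Aoki wins 13–8.
Blum vs Tanaka: 2+6+3+1+3 = 15 for Blum, 6 for Tanaka — Blum by 15–6.
Tanaka is beaten in every head-to-head and is the Condorcet loser.

Tanaka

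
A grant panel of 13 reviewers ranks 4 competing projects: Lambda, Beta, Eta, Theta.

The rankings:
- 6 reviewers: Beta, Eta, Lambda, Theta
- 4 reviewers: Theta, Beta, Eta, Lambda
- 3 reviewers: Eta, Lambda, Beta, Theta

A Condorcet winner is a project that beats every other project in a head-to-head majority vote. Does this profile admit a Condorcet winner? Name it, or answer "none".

Beta

Check each pair by majority over 13 ballots:
Lambda vs Beta: Beta, 10–3.
Lambda vs Eta: Eta wins 13–0.
Lambda vs Theta: Lambda wins 9–4.
Beta–Eta: Beta 10–3.
Beta vs Theta: Beta, 9–4.
Eta vs Theta: Eta wins 9–4.
Only Beta has no losses; Beta is the Condorcet winner.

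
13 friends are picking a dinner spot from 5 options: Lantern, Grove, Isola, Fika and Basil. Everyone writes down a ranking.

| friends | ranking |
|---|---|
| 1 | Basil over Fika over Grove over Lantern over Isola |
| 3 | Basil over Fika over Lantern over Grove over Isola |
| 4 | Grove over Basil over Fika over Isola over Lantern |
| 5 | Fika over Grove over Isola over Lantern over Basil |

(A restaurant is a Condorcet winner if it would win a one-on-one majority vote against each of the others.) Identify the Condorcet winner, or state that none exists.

none

Head-to-head results (13 friends):
Lantern vs Grove: Grove, 10–3.
Lantern vs Isola: Isola, 9–4.
Lantern vs Fika: Fika, 13–0.
Lantern vs Basil: Basil, 8–5.
Grove vs Isola: Grove wins 13–0.
Grove–Fika: Fika 9–4.
Grove vs Basil: Grove, 9–4.
Isola–Fika: Fika 13–0.
Isola–Basil: Basil 8–5.
Fika vs Basil: Basil wins 8–5.
Every restaurant loses at least once (Lantern loses to Grove; Grove loses to Fika; Isola loses to Grove; Fika loses to Basil; Basil loses to Grove). The majority relation contains the cycle Grove > Basil > Fika > Grove, so there is no Condorcet winner.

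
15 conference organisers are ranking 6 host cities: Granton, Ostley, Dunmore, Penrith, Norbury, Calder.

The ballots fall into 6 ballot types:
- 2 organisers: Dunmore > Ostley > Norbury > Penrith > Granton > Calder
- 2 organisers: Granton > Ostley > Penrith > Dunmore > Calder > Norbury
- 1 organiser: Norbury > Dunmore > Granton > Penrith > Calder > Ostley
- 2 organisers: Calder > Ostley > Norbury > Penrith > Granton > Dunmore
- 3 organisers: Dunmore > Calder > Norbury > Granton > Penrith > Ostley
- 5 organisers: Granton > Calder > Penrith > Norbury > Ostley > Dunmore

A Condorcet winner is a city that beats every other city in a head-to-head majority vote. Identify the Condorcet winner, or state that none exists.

none

Check each pair by majority over 15 ballots:
Granton vs Ostley: Granton, 11–4.
Granton vs Dunmore: Granton wins 9–6.
Granton–Penrith: Granton 11–4.
Granton vs Norbury: Norbury wins 8–7.
Granton vs Calder: Granton wins 10–5.
Ostley–Dunmore: Ostley 9–6.
Ostley vs Penrith: Penrith wins 9–6.
Ostley vs Norbury: Norbury wins 9–6.
Ostley vs Calder: Calder wins 11–4.
Dunmore vs Penrith: Penrith, 9–6.
Dunmore vs Norbury: Norbury, 8–7.
Dunmore vs Calder: Dunmore, 8–7.
Penrith vs Norbury: Norbury, 8–7.
Penrith–Calder: Calder 10–5.
Norbury vs Calder: Calder wins 12–3.
Each city drops at least one matchup (Granton loses to Norbury; Ostley loses to Granton; Dunmore loses to Granton; Penrith loses to Granton; Norbury loses to Calder; Calder loses to Granton); the cycle Granton > Calder > Norbury > Granton rules out a Condorcet winner.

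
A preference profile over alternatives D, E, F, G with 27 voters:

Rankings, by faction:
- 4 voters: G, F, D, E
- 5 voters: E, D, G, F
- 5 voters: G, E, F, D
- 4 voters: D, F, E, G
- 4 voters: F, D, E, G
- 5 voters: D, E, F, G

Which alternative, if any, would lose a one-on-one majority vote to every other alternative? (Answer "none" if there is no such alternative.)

F

Pairwise majorities:
D vs E: D is ranked higher on 4+4+4+5 = 17 ballots, E on 10. D wins 17–10.
D vs F: D preferred on 5+4+5 = 14 ballots; D wins 14–13.
D vs G: 18 to 9, D.
E–F: E 15–12.
E–G: E 18–9.
F vs G: 13 to 14, G.
Only F has no wins; F is the Condorcet loser.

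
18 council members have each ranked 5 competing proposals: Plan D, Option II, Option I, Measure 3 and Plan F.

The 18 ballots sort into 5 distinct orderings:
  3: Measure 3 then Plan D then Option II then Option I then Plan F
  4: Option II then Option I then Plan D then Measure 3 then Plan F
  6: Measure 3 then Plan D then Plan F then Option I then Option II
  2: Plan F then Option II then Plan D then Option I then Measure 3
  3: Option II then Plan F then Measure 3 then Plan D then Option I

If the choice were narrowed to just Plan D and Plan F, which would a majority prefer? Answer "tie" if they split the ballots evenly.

Plan D

Ballots ranking Plan D above Plan F: 3 + 4 + 6 = 13.
Ballots ranking Plan F above Plan D: 18 − 13 = 5.
Plan D wins the head-to-head 13–5.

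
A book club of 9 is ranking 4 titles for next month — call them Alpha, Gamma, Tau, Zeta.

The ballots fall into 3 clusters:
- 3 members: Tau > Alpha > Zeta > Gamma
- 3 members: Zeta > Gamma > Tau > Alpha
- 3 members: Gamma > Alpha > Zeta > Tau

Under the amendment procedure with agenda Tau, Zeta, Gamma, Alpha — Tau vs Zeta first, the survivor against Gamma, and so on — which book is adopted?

Round 1: Tau vs Zeta — 3–6, Zeta advances.
Round 2: Zeta vs Gamma — 6–3, Zeta advances.
Round 3: Zeta vs Alpha — 3–6, Alpha advances.
Alpha survives the agenda.

Alpha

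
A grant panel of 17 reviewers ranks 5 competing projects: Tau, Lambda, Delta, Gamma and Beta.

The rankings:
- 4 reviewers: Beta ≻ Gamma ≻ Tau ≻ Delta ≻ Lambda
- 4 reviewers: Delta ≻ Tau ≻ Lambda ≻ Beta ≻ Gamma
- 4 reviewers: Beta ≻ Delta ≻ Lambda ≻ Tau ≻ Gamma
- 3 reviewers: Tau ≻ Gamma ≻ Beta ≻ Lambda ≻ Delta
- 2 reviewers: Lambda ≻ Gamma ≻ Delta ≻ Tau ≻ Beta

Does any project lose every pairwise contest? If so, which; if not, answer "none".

Head-to-head results (17 reviewers):
Tau vs Lambda: Tau, 11–6.
Tau–Delta: Delta 10–7.
Tau vs Gamma: Tau is ranked higher on 4+4+3 = 11 ballots, Gamma on 6. Tau wins 11–6.
Tau vs Beta: Tau, 9–8.
Lambda vs Delta: 5 to 12, Delta.
Lambda vs Gamma: Lambda, 10–7.
Lambda vs Beta: Lambda is ranked higher on 4+2 = 6 ballots, Beta on 11. Beta wins 11–6.
Delta–Gamma: Gamma 9–8.
Delta vs Beta: Beta wins 11–6.
Gamma–Beta: Beta 12–5.
Every project wins at least one matchup (Tau beats Lambda; Lambda beats Gamma; Delta beats Tau; Gamma beats Delta; Beta beats Lambda), so there is no Condorcet loser.

none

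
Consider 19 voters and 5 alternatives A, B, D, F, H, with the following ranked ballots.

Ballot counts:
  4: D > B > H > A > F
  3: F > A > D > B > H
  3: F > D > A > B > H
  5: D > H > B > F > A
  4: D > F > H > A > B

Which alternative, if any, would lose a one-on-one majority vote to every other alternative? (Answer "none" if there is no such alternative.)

none

Head-to-head results (19 voters):
A vs B: A is ranked higher on 3+3+4 = 10 ballots, B on 9. A wins 10–9.
A vs D: A preferred on 3 ballots; D wins 16–3.
A–F: F 15–4.
A vs H: 6 to 13, H.
B–D: D 19–0.
B vs F: 9 to 10, F.
B vs H: 4+3+3 = 10 for B, 9 for H — B by 10–9.
D vs F: D wins 13–6.
D vs H: D wins 19–0.
F vs H: 10 to 9, F.
No alternative is winless: A beats B; B beats H; D beats A; F beats A; H beats A. There is no Condorcet loser.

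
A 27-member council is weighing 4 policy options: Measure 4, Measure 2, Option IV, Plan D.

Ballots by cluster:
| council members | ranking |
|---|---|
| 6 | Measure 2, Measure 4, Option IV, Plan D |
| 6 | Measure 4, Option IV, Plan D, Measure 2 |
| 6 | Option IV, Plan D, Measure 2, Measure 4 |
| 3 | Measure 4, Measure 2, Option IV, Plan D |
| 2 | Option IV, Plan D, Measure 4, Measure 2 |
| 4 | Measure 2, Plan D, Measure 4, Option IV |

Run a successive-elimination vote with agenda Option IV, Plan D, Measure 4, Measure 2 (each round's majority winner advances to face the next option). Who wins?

Round 1: Option IV vs Plan D — 23–4, Option IV advances.
Round 2: Option IV vs Measure 4 — 8–19, Measure 4 advances.
Round 3: Measure 4 vs Measure 2 — 11–16, Measure 2 advances.
The agenda winner is Measure 2.

Measure 2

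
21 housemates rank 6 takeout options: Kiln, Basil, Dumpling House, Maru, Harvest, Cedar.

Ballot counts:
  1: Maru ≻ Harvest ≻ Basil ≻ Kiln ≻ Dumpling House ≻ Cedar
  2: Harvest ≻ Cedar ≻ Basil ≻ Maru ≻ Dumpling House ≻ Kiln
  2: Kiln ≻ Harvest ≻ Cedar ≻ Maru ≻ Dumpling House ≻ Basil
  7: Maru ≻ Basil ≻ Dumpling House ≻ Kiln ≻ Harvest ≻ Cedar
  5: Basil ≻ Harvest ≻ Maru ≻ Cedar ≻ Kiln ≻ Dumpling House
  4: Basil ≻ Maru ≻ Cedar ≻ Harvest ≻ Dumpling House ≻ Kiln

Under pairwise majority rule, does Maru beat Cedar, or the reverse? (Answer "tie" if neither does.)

Maru

Ballots ranking Maru above Cedar: 1 + 7 + 5 + 4 = 17.
Ballots ranking Cedar above Maru: 21 − 17 = 4.
Maru wins the head-to-head 17–4.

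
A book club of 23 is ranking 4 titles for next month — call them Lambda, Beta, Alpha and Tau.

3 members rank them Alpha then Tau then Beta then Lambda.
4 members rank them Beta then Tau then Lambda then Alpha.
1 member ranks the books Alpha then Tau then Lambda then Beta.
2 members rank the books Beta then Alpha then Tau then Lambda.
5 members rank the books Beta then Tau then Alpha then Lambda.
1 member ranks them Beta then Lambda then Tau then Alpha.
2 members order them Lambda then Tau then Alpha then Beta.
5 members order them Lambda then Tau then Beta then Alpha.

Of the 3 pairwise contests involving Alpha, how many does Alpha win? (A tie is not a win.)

0

Alpha against each rival (23 members):
Alpha vs Lambda: 11 to 12, Lambda.
Alpha vs Beta: Beta, 17–6.
Alpha vs Tau: 3+1+2 = 6 for Alpha, 17 for Tau — Tau by 17–6.
Alpha beats no one; loses to Lambda, Beta, Tau — 0 pairwise wins.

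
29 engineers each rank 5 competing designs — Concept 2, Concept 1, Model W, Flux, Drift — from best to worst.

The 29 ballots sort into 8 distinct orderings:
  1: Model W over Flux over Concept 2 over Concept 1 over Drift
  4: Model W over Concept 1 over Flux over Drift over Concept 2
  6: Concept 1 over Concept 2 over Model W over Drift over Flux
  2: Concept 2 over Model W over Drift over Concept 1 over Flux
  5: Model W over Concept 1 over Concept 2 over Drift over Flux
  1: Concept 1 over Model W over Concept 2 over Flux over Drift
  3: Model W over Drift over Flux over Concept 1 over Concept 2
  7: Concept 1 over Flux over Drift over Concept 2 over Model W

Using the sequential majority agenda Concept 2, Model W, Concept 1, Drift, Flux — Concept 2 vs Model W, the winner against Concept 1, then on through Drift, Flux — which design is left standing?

Round 1: Concept 2 vs Model W — 15–14, Concept 2 advances.
Round 2: Concept 2 vs Concept 1 — 3–26, Concept 1 advances.
Round 3: Concept 1 vs Drift — 24–5, Concept 1 advances.
Round 4: Concept 1 vs Flux — 25–4, Concept 1 advances.
Concept 1 survives the agenda.

Concept 1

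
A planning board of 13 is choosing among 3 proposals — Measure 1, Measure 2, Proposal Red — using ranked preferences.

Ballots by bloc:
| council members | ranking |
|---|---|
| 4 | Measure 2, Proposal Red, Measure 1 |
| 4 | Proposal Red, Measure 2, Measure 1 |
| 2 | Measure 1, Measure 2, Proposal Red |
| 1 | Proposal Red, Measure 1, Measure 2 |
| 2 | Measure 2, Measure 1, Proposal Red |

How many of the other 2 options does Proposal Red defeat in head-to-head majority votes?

Proposal Red against each rival (13 council members):
Proposal Red vs Measure 1: 9 to 4, Proposal Red.
Proposal Red vs Measure 2: 4+1 = 5 for Proposal Red, 8 for Measure 2 — Measure 2 by 8–5.
Proposal Red beats Measure 1; loses to Measure 2 — 1 pairwise win.

1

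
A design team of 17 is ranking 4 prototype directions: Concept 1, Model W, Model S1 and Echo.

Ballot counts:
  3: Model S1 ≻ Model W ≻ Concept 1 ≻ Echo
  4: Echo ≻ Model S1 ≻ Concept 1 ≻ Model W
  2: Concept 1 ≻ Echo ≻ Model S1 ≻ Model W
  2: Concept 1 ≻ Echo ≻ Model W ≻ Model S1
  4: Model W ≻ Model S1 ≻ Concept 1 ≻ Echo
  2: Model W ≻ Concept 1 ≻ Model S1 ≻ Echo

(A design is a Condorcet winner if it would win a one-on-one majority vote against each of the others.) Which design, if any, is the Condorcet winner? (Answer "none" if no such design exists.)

Head-to-head results (17 engineers):
Concept 1 vs Model W: Concept 1 is ranked higher on 4+2+2 = 8 ballots, Model W on 9. Model W wins 9–8.
Concept 1 vs Model S1: Concept 1 preferred on 2+2+2 = 6 ballots; Model S1 wins 11–6.
Concept 1 vs Echo: 13 to 4, Concept 1.
Model W vs Model S1: Model W is ranked higher on 2+4+2 = 8 ballots, Model S1 on 9. Model S1 wins 9–8.
Model W vs Echo: Model W preferred on 3+4+2 = 9 ballots; Model W wins 9–8.
Model S1 vs Echo: 9 to 8, Model S1.
Model S1 defeats every rival head-to-head and is the Condorcet winner.

Model S1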